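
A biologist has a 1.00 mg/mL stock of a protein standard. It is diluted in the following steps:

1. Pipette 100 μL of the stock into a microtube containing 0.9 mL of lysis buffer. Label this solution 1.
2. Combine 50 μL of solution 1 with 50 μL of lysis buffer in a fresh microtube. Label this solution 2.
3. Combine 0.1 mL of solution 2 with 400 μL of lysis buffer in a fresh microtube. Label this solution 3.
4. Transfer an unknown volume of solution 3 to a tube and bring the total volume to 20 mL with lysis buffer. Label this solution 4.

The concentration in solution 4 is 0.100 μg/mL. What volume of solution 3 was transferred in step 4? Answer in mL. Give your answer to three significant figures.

Step 1: 100 μL + 0.9 mL = 1000 μL total → factor 1000/100 = 10
Step 2: 50 μL + 50 μL = 100 μL total → factor 100/50 = 2
Step 3: 0.1 mL + 400 μL = 0.5 mL total → factor 0.5/0.1 = 5
Step 4: v brought to 20 mL → factor = 20 mL/v
Product of known-step factors = 100
Overall factor = 1.00 mg/mL / (0.100 μg/mL) = 10000
Step-4 factor = 10000 / 100 = 100
v = 20 mL / 100 = 0.200 mL

0.200 mL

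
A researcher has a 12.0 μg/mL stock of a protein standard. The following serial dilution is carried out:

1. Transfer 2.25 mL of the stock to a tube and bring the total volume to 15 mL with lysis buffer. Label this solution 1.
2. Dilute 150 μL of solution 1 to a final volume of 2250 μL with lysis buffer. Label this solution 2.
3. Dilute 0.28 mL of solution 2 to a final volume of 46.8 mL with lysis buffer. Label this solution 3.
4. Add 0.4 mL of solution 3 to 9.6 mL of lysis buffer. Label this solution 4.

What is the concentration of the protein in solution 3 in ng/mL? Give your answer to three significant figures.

0.718 ng/mL

Step 1: 2.25 mL brought to 15 mL → factor 15/2.25 = 6.6667
Step 2: 150 μL brought to 2250 μL → factor 2250/150 = 15
Step 3: 0.28 mL brought to 46.8 mL → factor 46.8/0.28 = 167.14
Dilution factor through solution 3 = 6.6667 × 15 × 167.14 = 16714
[solution 3] = 12.0 μg/mL / 16714 = 0.0007179 μg/mL = 0.718 ng/mL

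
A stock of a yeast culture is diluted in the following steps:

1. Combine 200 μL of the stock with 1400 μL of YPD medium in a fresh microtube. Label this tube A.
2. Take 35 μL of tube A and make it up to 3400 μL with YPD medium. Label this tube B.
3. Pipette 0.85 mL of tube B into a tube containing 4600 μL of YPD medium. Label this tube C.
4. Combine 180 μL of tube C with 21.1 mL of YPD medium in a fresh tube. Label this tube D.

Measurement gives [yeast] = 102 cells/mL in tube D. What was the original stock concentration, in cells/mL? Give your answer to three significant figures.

6.01 × 10^7 cells/mL

Step 1: 200 μL + 1400 μL = 1600 μL total → factor 1600/200 = 8
Step 2: 35 μL brought to 3400 μL → factor 3400/35 = 97.143
Step 3: 0.85 mL + 4600 μL = 5.45 mL total → factor 5.45/0.85 = 6.4118
Step 4: 180 μL + 21.1 mL = 21280 μL total → factor 21280/180 = 118.22
Overall dilution factor = 8 × 97.143 × 6.4118 × 118.22 = 5.8908 × 10^5
Stock = 102 cells/mL × 5.8908 × 10^5 = 6.01 × 10^7 cells/mL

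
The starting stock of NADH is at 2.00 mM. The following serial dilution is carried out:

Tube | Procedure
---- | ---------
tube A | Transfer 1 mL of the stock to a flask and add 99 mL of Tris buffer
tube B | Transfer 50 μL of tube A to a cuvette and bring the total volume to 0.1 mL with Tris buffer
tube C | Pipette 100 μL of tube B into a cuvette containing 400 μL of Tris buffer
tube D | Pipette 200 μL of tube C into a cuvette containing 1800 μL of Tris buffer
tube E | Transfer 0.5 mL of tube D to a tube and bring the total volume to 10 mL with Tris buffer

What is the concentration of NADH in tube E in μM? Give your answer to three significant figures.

0.0100 μM

Step 1: 1 mL + 99 mL = 100 mL total → factor 100/1 = 100
Step 2: 50 μL brought to 0.1 mL → factor 100/50 = 2
Step 3: 100 μL + 400 μL = 500 μL total → factor 500/100 = 5
Step 4: 200 μL + 1800 μL = 2000 μL total → factor 2000/200 = 10
Step 5: 0.5 mL brought to 10 mL → factor 10/0.5 = 20
Overall dilution factor = 100 × 2 × 5 × 10 × 20 = 2 × 10^5
Final = 2.00 mM / 2 × 10^5 = 1.000 × 10^-5 mM = 0.0100 μM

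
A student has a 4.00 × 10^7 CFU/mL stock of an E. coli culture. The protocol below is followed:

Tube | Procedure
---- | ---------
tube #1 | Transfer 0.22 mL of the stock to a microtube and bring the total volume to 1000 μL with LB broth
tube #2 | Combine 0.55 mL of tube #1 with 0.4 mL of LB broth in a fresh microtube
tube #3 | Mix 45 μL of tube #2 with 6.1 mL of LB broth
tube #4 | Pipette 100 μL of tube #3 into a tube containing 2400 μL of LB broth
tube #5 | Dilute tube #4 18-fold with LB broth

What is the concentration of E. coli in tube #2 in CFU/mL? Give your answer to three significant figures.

Step 1: 0.22 mL brought to 1000 μL → factor 1/0.22 = 4.5455
Step 2: 0.55 mL + 0.4 mL = 0.95 mL total → factor 0.95/0.55 = 1.7273
Dilution factor through tube #2 = 4.5455 × 1.7273 = 7.8512
[tube #2] = 4.00 × 10^7 CFU/mL / 7.8512 = 5.09 × 10^6 CFU/mL

5.09 × 10^6 CFU/mL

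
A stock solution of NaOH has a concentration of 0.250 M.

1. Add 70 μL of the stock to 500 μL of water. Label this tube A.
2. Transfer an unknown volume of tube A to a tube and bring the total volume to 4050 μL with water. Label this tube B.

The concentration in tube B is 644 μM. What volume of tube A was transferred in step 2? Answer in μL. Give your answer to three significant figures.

Step 1: 70 μL + 500 μL = 570 μL total → factor 570/70 = 8.1429
Step 2: v brought to 4050 μL → factor = 4050 μL/v
Product of known-step factors = 8.1429
Overall factor = 0.250 M / (644 μM) = 388.2
Step-2 factor = 388.2 / 8.1429 = 47.674
v = 4050 μL / 47.674 = 85.0 μL

85.0 μL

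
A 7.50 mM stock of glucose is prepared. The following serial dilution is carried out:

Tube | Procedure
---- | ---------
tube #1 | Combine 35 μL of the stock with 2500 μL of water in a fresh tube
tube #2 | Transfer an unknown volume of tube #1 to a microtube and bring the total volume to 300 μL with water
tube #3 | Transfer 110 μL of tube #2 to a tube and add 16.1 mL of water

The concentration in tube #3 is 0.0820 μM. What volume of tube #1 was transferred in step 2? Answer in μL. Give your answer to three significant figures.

Step 1: 35 μL + 2500 μL = 2535 μL total → factor 2535/35 = 72.429
Step 2: v brought to 300 μL → factor = 300 μL/v
Step 3: 110 μL + 16.1 mL = 16210 μL total → factor 16210/110 = 147.36
Product of known-step factors = 10673
Overall factor = 7.50 mM / (0.0820 μM) = 91463
Step-2 factor = 91463 / 10673 = 8.5693
v = 300 μL / 8.5693 = 35.0 μL

35.0 μL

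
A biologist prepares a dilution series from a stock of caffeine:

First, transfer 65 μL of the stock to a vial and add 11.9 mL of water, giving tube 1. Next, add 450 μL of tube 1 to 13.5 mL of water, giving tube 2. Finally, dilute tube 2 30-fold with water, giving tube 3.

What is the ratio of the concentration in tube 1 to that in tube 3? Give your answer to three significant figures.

Step 1: 65 μL + 11.9 mL = 11965 μL total → factor 11965/65 = 184.08
Step 2: 450 μL + 13.5 mL = 13950 μL total → factor 13950/450 = 31
Step 3: 30-fold → factor 30
Dilution factor to tube 1 = 184.08; to tube 3 = 1.7119 × 10^5
[tube 1]/[tube 3] = (factor to tube 3)/(factor to tube 1) = 1.7119 × 10^5/184.08 = 930

930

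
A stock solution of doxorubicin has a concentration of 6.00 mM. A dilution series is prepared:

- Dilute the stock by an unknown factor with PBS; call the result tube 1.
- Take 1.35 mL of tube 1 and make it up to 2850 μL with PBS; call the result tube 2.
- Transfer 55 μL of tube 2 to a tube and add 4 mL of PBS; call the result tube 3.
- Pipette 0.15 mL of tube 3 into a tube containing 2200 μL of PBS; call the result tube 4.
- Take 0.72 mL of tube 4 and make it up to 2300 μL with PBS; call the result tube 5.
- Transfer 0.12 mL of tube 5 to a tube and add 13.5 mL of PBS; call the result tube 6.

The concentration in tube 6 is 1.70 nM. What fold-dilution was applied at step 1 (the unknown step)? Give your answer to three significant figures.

3.99-fold

Step 1: unknown factor x
Step 2: 1.35 mL brought to 2850 μL → factor 2.85/1.35 = 2.1111
Step 3: 55 μL + 4 mL = 4055 μL total → factor 4055/55 = 73.727
Step 4: 0.15 mL + 2200 μL = 2.35 mL total → factor 2.35/0.15 = 15.667
Step 5: 0.72 mL brought to 2300 μL → factor 2.3/0.72 = 3.1944
Step 6: 0.12 mL + 13.5 mL = 13.62 mL total → factor 13.62/0.12 = 113.5
Product of known-step factors = 8.8411 × 10^5
Overall factor = 6.00 mM / (1.70 nM) = 3.5294 × 10^6
x = 3.5294 × 10^6 / 8.8411 × 10^5 = 3.99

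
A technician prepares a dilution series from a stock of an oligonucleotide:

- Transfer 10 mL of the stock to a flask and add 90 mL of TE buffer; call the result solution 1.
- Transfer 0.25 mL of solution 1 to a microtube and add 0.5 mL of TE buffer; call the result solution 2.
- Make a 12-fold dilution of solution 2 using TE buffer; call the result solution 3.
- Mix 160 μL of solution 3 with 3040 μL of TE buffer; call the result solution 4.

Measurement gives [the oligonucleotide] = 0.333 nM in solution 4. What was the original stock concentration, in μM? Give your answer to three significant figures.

Step 1: 10 mL + 90 mL = 100 mL total → factor 100/10 = 10
Step 2: 0.25 mL + 0.5 mL = 0.75 mL total → factor 0.75/0.25 = 3
Step 3: 12-fold → factor 12
Step 4: 160 μL + 3040 μL = 3200 μL total → factor 3200/160 = 20
Overall dilution factor = 10 × 3 × 12 × 20 = 7200
Stock = 0.333 nM × 7200 = 2398 nM = 2.40 μM

2.40 μM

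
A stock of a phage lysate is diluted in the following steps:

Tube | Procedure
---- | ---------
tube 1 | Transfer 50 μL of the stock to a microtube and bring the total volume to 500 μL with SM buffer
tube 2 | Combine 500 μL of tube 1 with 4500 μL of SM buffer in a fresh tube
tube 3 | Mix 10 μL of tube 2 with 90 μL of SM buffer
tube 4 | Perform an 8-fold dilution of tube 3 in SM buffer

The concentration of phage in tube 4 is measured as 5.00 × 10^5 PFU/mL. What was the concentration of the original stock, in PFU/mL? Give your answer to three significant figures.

Step 1: 50 μL brought to 500 μL → factor 500/50 = 10
Step 2: 500 μL + 4500 μL = 5000 μL total → factor 5000/500 = 10
Step 3: 10 μL + 90 μL = 100 μL total → factor 100/10 = 10
Step 4: 8-fold → factor 8
Overall dilution factor = 10 × 10 × 10 × 8 = 8000
Stock = 5.00 × 10^5 PFU/mL × 8000 = 4.00 × 10^9 PFU/mL

4.00 × 10^9 PFU/mL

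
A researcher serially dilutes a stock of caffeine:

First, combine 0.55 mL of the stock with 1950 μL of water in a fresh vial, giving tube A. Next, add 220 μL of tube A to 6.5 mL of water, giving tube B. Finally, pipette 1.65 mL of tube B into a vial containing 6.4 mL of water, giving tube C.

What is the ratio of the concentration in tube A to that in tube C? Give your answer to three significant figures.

Step 1: 0.55 mL + 1950 μL = 2.5 mL total → factor 2.5/0.55 = 4.5455
Step 2: 220 μL + 6.5 mL = 6720 μL total → factor 6720/220 = 30.545
Step 3: 1.65 mL + 6.4 mL = 8.05 mL total → factor 8.05/1.65 = 4.8788
Dilution factor to tube A = 4.5455; to tube C = 677.39
[tube A]/[tube C] = (factor to tube C)/(factor to tube A) = 677.39/4.5455 = 149

149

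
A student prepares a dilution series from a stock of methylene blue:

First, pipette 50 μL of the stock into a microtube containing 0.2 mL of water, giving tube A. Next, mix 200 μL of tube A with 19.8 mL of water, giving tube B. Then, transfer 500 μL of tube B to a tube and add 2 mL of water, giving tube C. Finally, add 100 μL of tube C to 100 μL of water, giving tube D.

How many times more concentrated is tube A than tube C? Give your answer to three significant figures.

500

Step 1: 50 μL + 0.2 mL = 250 μL total → factor 250/50 = 5
Step 2: 200 μL + 19.8 mL = 20000 μL total → factor 20000/200 = 100
Step 3: 500 μL + 2 mL = 2500 μL total → factor 2500/500 = 5
Dilution factor to tube A = 5; to tube C = 2500
[tube A]/[tube C] = (factor to tube C)/(factor to tube A) = 2500/5 = 500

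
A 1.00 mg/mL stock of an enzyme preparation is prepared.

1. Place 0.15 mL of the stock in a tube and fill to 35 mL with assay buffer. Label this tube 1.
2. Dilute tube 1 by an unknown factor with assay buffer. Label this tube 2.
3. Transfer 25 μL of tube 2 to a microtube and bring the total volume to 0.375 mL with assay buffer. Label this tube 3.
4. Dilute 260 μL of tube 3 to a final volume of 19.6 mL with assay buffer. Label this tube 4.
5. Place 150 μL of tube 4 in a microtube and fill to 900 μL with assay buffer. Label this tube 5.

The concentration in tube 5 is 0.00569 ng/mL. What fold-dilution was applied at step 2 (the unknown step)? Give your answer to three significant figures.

111-fold

Step 1: 0.15 mL brought to 35 mL → factor 35/0.15 = 233.33
Step 2: unknown factor x
Step 3: 25 μL brought to 0.375 mL → factor 375/25 = 15
Step 4: 260 μL brought to 19.6 mL → factor 19600/260 = 75.385
Step 5: 150 μL brought to 900 μL → factor 900/150 = 6
Product of known-step factors = 1.5831 × 10^6
Overall factor = 1.00 mg/mL / (0.00569 ng/mL) = 1.7575 × 10^8
x = 1.7575 × 10^8 / 1.5831 × 10^6 = 111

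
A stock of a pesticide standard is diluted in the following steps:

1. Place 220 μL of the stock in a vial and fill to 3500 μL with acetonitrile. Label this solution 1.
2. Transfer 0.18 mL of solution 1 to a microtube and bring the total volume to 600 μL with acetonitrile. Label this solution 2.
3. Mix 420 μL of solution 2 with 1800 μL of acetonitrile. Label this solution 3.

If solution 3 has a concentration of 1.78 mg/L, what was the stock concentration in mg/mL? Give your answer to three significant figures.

0.499 mg/mL

Step 1: 220 μL brought to 3500 μL → factor 3500/220 = 15.909
Step 2: 0.18 mL brought to 600 μL → factor 0.6/0.18 = 3.3333
Step 3: 420 μL + 1800 μL = 2220 μL total → factor 2220/420 = 5.2857
Overall dilution factor = 15.909 × 3.3333 × 5.2857 = 280.3
Stock = 1.78 mg/L × 280.3 = 498.9 mg/L = 0.499 mg/mL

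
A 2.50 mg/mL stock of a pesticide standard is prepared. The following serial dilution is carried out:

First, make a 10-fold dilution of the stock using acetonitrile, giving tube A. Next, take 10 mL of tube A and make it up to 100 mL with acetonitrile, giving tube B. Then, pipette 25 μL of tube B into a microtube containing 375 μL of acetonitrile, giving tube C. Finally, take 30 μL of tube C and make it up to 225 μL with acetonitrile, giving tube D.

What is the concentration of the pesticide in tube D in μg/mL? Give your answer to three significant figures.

Step 1: 10-fold → factor 10
Step 2: 10 mL brought to 100 mL → factor 100/10 = 10
Step 3: 25 μL + 375 μL = 400 μL total → factor 400/25 = 16
Step 4: 30 μL brought to 225 μL → factor 225/30 = 7.5
Overall dilution factor = 10 × 10 × 16 × 7.5 = 12000
Final = 2.50 mg/mL / 12000 = 0.0002083 mg/mL = 0.208 μg/mL

0.208 μg/mL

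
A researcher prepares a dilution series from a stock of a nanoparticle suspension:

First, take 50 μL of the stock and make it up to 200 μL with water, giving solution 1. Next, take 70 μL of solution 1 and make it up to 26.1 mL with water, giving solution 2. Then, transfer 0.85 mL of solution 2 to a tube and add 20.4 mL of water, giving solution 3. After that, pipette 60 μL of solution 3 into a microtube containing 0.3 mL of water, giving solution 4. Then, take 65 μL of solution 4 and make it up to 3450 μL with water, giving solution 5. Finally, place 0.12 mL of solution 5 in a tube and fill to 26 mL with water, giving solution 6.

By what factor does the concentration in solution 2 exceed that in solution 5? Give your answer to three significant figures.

Step 1: 50 μL brought to 200 μL → factor 200/50 = 4
Step 2: 70 μL brought to 26.1 mL → factor 26100/70 = 372.86
Step 3: 0.85 mL + 20.4 mL = 21.25 mL total → factor 21.25/0.85 = 25
Step 4: 60 μL + 0.3 mL = 360 μL total → factor 360/60 = 6
Step 5: 65 μL brought to 3450 μL → factor 3450/65 = 53.077
Dilution factor to solution 2 = 1491.4; to solution 5 = 1.1874 × 10^7
[solution 2]/[solution 5] = (factor to solution 5)/(factor to solution 2) = 1.1874 × 10^7/1491.4 = 7.96 × 10^3

7.96 × 10^3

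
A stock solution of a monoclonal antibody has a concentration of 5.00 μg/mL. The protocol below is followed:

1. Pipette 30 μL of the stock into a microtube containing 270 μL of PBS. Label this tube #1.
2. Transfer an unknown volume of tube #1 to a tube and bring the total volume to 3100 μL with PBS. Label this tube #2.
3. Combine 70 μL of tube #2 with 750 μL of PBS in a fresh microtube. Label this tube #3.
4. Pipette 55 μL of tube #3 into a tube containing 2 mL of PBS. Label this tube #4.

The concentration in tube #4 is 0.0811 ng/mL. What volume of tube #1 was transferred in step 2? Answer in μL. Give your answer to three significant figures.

Step 1: 30 μL + 270 μL = 300 μL total → factor 300/30 = 10
Step 2: v brought to 3100 μL → factor = 3100 μL/v
Step 3: 70 μL + 750 μL = 820 μL total → factor 820/70 = 11.714
Step 4: 55 μL + 2 mL = 2055 μL total → factor 2055/55 = 37.364
Product of known-step factors = 4376.9
Overall factor = 5.00 μg/mL / (0.0811 ng/mL) = 61652
Step-2 factor = 61652 / 4376.9 = 14.086
v = 3100 μL / 14.086 = 220 μL

220 μL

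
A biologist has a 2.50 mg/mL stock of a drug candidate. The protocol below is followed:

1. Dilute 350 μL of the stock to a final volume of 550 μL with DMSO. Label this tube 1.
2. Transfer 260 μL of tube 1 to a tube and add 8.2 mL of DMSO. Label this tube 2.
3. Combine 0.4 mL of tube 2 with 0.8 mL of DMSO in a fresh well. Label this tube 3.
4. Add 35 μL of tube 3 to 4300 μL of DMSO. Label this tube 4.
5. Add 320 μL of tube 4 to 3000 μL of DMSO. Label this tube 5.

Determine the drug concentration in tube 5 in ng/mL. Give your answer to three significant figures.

12.7 ng/mL

Step 1: 350 μL brought to 550 μL → factor 550/350 = 1.5714
Step 2: 260 μL + 8.2 mL = 8460 μL total → factor 8460/260 = 32.538
Step 3: 0.4 mL + 0.8 mL = 1.2 mL total → factor 1.2/0.4 = 3
Step 4: 35 μL + 4300 μL = 4335 μL total → factor 4335/35 = 123.86
Step 5: 320 μL + 3000 μL = 3320 μL total → factor 3320/320 = 10.375
Overall dilution factor = 1.5714 × 32.538 × 3 × 123.86 × 10.375 = 1.9712 × 10^5
Final = 2.50 mg/mL / 1.9712 × 10^5 = 1.268 × 10^-5 mg/mL = 12.7 ng/mL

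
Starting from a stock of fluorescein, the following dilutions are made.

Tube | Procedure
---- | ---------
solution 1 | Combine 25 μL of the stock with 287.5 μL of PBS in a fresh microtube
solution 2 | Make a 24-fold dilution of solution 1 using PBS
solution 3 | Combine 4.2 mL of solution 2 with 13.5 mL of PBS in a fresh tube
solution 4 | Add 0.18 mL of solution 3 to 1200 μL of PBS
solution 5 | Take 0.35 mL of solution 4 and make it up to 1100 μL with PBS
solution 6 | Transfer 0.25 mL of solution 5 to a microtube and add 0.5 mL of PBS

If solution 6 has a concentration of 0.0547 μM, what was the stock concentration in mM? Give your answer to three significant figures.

5.00 mM

Step 1: 25 μL + 287.5 μL = 312.5 μL total → factor 312.5/25 = 12.5
Step 2: 24-fold → factor 24
Step 3: 4.2 mL + 13.5 mL = 17.7 mL total → factor 17.7/4.2 = 4.2143
Step 4: 0.18 mL + 1200 μL = 1.38 mL total → factor 1.38/0.18 = 7.6667
Step 5: 0.35 mL brought to 1100 μL → factor 1.1/0.35 = 3.1429
Step 6: 0.25 mL + 0.5 mL = 0.75 mL total → factor 0.75/0.25 = 3
Overall dilution factor = 12.5 × 24 × 4.2143 × 7.6667 × 3.1429 × 3 = 91390
Stock = 0.0547 μM × 91390 = 4999 μM = 5.00 mM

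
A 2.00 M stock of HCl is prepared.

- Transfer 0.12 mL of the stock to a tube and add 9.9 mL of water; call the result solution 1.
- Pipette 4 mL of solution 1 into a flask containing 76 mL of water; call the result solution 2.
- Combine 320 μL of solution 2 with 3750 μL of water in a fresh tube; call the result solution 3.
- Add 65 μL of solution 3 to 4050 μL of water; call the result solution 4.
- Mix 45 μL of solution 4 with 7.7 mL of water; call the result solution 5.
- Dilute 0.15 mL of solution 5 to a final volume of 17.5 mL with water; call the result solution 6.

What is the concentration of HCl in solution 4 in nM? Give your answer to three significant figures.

Step 1: 0.12 mL + 9.9 mL = 10.02 mL total → factor 10.02/0.12 = 83.5
Step 2: 4 mL + 76 mL = 80 mL total → factor 80/4 = 20
Step 3: 320 μL + 3750 μL = 4070 μL total → factor 4070/320 = 12.719
Step 4: 65 μL + 4050 μL = 4115 μL total → factor 4115/65 = 63.308
Dilution factor through solution 4 = 83.5 × 20 × 12.719 × 63.308 = 1.3447 × 10^6
[solution 4] = 2.00 M / 1.3447 × 10^6 = 1.487 × 10^-6 M = 1.49 × 10^3 nM

1.49 × 10^3 nM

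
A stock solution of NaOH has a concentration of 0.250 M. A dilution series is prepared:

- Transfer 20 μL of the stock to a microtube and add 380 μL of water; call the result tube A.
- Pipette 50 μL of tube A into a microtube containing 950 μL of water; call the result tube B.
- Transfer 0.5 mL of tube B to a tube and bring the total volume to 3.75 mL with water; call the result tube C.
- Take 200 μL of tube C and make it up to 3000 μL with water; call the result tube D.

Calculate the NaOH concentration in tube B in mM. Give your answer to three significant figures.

0.625 mM

Step 1: 20 μL + 380 μL = 400 μL total → factor 400/20 = 20
Step 2: 50 μL + 950 μL = 1000 μL total → factor 1000/50 = 20
Dilution factor through tube B = 20 × 20 = 400
[tube B] = 0.250 M / 400 = 0.0006250 M = 0.625 mM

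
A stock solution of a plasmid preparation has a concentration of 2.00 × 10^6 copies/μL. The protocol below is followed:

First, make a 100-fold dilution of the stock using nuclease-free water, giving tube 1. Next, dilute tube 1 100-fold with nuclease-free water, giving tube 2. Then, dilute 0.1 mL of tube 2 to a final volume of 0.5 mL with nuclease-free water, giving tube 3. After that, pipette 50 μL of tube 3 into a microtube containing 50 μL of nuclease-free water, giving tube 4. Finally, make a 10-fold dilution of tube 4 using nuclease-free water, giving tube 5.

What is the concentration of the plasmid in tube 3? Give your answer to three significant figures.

Step 1: 100-fold → factor 100
Step 2: 100-fold → factor 100
Step 3: 0.1 mL brought to 0.5 mL → factor 0.5/0.1 = 5
Dilution factor through tube 3 = 100 × 100 × 5 = 50000
[tube 3] = 2.00 × 10^6 copies/μL / 50000 = 40.0 copies/μL

40.0 copies/μL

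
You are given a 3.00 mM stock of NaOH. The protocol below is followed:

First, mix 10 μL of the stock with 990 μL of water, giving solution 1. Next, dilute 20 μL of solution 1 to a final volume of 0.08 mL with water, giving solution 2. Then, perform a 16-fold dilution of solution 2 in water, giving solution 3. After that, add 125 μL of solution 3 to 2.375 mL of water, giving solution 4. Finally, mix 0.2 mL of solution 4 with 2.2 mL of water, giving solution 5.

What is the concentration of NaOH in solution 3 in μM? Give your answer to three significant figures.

Step 1: 10 μL + 990 μL = 1000 μL total → factor 1000/10 = 100
Step 2: 20 μL brought to 0.08 mL → factor 80/20 = 4
Step 3: 16-fold → factor 16
Dilution factor through solution 3 = 100 × 4 × 16 = 6400
[solution 3] = 3.00 mM / 6400 = 0.0004687 mM = 0.469 μM

0.469 μM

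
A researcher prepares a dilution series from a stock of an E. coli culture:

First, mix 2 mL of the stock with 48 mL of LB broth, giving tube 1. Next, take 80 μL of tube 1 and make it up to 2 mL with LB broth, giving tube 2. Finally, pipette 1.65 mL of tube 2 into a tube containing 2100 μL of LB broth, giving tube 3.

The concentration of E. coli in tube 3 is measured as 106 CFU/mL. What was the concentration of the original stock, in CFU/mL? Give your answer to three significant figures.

1.51 × 10^5 CFU/mL

Step 1: 2 mL + 48 mL = 50 mL total → factor 50/2 = 25
Step 2: 80 μL brought to 2 mL → factor 2000/80 = 25
Step 3: 1.65 mL + 2100 μL = 3.75 mL total → factor 3.75/1.65 = 2.2727
Overall dilution factor = 25 × 25 × 2.2727 = 1420.5
Stock = 106 CFU/mL × 1420.5 = 1.51 × 10^5 CFU/mL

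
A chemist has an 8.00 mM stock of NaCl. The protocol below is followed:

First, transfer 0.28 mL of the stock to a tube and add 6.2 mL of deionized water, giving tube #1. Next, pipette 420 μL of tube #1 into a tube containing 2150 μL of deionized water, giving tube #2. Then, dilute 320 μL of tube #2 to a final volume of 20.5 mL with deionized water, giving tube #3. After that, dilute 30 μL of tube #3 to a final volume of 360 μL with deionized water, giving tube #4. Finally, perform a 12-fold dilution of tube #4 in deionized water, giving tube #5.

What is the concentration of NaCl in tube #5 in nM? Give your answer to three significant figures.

6.12 nM

Step 1: 0.28 mL + 6.2 mL = 6.48 mL total → factor 6.48/0.28 = 23.143
Step 2: 420 μL + 2150 μL = 2570 μL total → factor 2570/420 = 6.119
Step 3: 320 μL brought to 20.5 mL → factor 20500/320 = 64.062
Step 4: 30 μL brought to 360 μL → factor 360/30 = 12
Step 5: 12-fold → factor 12
Overall dilution factor = 23.143 × 6.119 × 64.062 × 12 × 12 = 1.3064 × 10^6
Final = 8.00 mM / 1.3064 × 10^6 = 6.124 × 10^-6 mM = 6.12 nM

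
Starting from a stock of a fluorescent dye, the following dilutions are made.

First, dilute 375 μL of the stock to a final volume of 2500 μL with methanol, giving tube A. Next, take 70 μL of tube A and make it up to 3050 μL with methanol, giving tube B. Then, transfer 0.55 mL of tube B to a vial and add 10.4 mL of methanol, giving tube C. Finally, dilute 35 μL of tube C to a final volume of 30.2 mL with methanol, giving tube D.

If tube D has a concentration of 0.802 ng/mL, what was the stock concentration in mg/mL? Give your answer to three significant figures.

4.00 mg/mL

Step 1: 375 μL brought to 2500 μL → factor 2500/375 = 6.6667
Step 2: 70 μL brought to 3050 μL → factor 3050/70 = 43.571
Step 3: 0.55 mL + 10.4 mL = 10.95 mL total → factor 10.95/0.55 = 19.909
Step 4: 35 μL brought to 30.2 mL → factor 30200/35 = 862.86
Overall dilution factor = 6.6667 × 43.571 × 19.909 × 862.86 = 4.99 × 10^6
Stock = 0.802 ng/mL × 4.99 × 10^6 = 4.002 × 10^6 ng/mL = 4.00 mg/mL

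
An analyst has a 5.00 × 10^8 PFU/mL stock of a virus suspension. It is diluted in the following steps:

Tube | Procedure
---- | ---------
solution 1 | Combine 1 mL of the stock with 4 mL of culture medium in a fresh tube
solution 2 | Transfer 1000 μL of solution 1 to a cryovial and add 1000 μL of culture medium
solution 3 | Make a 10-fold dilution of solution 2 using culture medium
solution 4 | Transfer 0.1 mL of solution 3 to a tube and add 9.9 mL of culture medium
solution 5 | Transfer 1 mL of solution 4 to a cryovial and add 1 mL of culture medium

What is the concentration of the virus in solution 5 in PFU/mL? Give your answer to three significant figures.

Step 1: 1 mL + 4 mL = 5 mL total → factor 5/1 = 5
Step 2: 1000 μL + 1000 μL = 2000 μL total → factor 2000/1000 = 2
Step 3: 10-fold → factor 10
Step 4: 0.1 mL + 9.9 mL = 10 mL total → factor 10/0.1 = 100
Step 5: 1 mL + 1 mL = 2 mL total → factor 2/1 = 2
Dilution factor through solution 5 = 5 × 2 × 10 × 100 × 2 = 20000
[solution 5] = 5.00 × 10^8 PFU/mL / 20000 = 2.50 × 10^4 PFU/mL

2.50 × 10^4 PFU/mL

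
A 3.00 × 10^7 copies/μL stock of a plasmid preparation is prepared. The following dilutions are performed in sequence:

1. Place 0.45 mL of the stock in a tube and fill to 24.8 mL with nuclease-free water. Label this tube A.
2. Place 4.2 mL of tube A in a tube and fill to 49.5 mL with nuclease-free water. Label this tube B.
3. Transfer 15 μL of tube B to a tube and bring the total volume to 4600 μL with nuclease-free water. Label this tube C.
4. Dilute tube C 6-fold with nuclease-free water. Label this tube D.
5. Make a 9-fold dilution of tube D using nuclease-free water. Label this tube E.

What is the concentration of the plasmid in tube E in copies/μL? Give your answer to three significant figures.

2.79 copies/μL

Step 1: 0.45 mL brought to 24.8 mL → factor 24.8/0.45 = 55.111
Step 2: 4.2 mL brought to 49.5 mL → factor 49.5/4.2 = 11.786
Step 3: 15 μL brought to 4600 μL → factor 4600/15 = 306.67
Step 4: 6-fold → factor 6
Step 5: 9-fold → factor 9
Overall dilution factor = 55.111 × 11.786 × 306.67 × 6 × 9 = 1.0756 × 10^7
Final = 3.00 × 10^7 copies/μL / 1.0756 × 10^7 = 2.79 copies/μL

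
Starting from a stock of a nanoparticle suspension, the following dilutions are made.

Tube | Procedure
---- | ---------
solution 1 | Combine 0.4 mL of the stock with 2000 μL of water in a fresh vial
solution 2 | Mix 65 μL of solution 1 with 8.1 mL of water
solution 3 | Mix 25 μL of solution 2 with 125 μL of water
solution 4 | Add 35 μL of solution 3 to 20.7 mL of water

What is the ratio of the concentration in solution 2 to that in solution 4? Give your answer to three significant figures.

Step 1: 0.4 mL + 2000 μL = 2.4 mL total → factor 2.4/0.4 = 6
Step 2: 65 μL + 8.1 mL = 8165 μL total → factor 8165/65 = 125.62
Step 3: 25 μL + 125 μL = 150 μL total → factor 150/25 = 6
Step 4: 35 μL + 20.7 mL = 20735 μL total → factor 20735/35 = 592.43
Dilution factor to solution 2 = 753.69; to solution 4 = 2.6791 × 10^6
[solution 2]/[solution 4] = (factor to solution 4)/(factor to solution 2) = 2.6791 × 10^6/753.69 = 3.55 × 10^3

3.55 × 10^3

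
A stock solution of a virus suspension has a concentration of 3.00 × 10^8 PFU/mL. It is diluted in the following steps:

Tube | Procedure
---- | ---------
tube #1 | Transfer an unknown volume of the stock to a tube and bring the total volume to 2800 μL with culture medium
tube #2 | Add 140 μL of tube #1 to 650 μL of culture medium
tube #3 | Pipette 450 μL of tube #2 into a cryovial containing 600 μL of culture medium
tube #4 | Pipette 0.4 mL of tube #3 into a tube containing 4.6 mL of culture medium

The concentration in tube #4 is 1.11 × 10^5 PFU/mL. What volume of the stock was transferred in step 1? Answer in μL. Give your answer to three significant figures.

171 μL

Step 1: v brought to 2800 μL → factor = 2800 μL/v
Step 2: 140 μL + 650 μL = 790 μL total → factor 790/140 = 5.6429
Step 3: 450 μL + 600 μL = 1050 μL total → factor 1050/450 = 2.3333
Step 4: 0.4 mL + 4.6 mL = 5 mL total → factor 5/0.4 = 12.5
Product of known-step factors = 164.58
Overall factor = 3.00 × 10^8 PFU/mL / (1.11 × 10^5 PFU/mL) = 2702.7
Step-1 factor = 2702.7 / 164.58 = 16.421
v = 2800 μL / 16.421 = 171 μL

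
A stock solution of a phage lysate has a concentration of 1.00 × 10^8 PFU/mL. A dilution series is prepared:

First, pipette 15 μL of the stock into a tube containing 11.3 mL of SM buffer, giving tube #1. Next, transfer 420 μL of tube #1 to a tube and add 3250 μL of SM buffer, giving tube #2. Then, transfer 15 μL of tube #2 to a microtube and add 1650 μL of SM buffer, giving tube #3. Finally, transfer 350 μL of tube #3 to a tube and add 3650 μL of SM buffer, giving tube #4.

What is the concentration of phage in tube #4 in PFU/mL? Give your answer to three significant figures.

Step 1: 15 μL + 11.3 mL = 11315 μL total → factor 11315/15 = 754.33
Step 2: 420 μL + 3250 μL = 3670 μL total → factor 3670/420 = 8.7381
Step 3: 15 μL + 1650 μL = 1665 μL total → factor 1665/15 = 111
Step 4: 350 μL + 3650 μL = 4000 μL total → factor 4000/350 = 11.429
Overall dilution factor = 754.33 × 8.7381 × 111 × 11.429 = 8.3617 × 10^6
Final = 1.00 × 10^8 PFU/mL / 8.3617 × 10^6 = 12.0 PFU/mL

12.0 PFU/mL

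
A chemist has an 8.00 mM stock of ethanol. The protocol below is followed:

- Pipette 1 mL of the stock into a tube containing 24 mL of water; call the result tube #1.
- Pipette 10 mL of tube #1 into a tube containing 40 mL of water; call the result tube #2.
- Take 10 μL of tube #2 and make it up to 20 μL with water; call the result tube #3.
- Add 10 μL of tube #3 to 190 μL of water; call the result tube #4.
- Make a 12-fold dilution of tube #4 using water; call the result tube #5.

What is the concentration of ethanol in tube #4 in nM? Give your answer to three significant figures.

1.60 × 10^3 nM

Step 1: 1 mL + 24 mL = 25 mL total → factor 25/1 = 25
Step 2: 10 mL + 40 mL = 50 mL total → factor 50/10 = 5
Step 3: 10 μL brought to 20 μL → factor 20/10 = 2
Step 4: 10 μL + 190 μL = 200 μL total → factor 200/10 = 20
Dilution factor through tube #4 = 25 × 5 × 2 × 20 = 5000
[tube #4] = 8.00 mM / 5000 = 0.001600 mM = 1.60 × 10^3 nM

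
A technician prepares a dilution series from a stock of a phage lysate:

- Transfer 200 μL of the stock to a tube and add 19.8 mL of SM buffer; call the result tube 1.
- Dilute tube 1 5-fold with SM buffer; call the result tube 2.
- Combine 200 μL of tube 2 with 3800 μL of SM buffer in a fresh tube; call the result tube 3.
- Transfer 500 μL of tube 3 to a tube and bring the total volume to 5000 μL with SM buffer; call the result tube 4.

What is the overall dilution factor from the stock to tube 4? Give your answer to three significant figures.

Step 1: 200 μL + 19.8 mL = 20000 μL total → factor 20000/200 = 100
Step 2: 5-fold → factor 5
Step 3: 200 μL + 3800 μL = 4000 μL total → factor 4000/200 = 20
Step 4: 500 μL brought to 5000 μL → factor 5000/500 = 10
Overall dilution factor = 100 × 5 × 20 × 10 = 1 × 10^5

1.00 × 10^5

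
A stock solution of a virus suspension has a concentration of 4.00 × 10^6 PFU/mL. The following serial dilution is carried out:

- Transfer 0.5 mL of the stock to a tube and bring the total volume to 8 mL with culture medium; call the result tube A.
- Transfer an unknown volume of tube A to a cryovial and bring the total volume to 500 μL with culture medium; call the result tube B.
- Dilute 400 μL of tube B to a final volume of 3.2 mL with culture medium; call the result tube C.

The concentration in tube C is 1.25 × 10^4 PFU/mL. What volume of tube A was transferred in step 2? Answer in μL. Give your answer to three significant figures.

200 μL

Step 1: 0.5 mL brought to 8 mL → factor 8/0.5 = 16
Step 2: v brought to 500 μL → factor = 500 μL/v
Step 3: 400 μL brought to 3.2 mL → factor 3200/400 = 8
Product of known-step factors = 128
Overall factor = 4.00 × 10^6 PFU/mL / (1.25 × 10^4 PFU/mL) = 320
Step-2 factor = 320 / 128 = 2.5
v = 500 μL / 2.5 = 200 μL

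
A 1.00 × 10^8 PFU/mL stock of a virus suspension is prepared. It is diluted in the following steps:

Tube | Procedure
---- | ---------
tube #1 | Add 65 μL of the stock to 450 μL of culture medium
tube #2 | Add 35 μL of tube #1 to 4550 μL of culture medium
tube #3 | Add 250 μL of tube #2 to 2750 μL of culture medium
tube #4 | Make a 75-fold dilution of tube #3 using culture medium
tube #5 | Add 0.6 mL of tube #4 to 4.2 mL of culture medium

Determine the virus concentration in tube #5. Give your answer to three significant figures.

Step 1: 65 μL + 450 μL = 515 μL total → factor 515/65 = 7.9231
Step 2: 35 μL + 4550 μL = 4585 μL total → factor 4585/35 = 131
Step 3: 250 μL + 2750 μL = 3000 μL total → factor 3000/250 = 12
Step 4: 75-fold → factor 75
Step 5: 0.6 mL + 4.2 mL = 4.8 mL total → factor 4.8/0.6 = 8
Overall dilution factor = 7.9231 × 131 × 12 × 75 × 8 = 7.473 × 10^6
Final = 1.00 × 10^8 PFU/mL / 7.473 × 10^6 = 13.4 PFU/mL

13.4 PFU/mL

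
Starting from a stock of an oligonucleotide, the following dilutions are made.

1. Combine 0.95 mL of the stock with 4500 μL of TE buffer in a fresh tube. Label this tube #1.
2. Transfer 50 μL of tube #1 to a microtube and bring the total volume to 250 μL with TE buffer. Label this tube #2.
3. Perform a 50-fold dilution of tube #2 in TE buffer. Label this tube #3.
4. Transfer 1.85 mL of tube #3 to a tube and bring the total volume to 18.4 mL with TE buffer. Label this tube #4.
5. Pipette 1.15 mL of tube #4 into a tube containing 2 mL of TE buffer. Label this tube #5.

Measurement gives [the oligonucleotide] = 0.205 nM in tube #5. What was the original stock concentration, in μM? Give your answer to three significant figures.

Step 1: 0.95 mL + 4500 μL = 5.45 mL total → factor 5.45/0.95 = 5.7368
Step 2: 50 μL brought to 250 μL → factor 250/50 = 5
Step 3: 50-fold → factor 50
Step 4: 1.85 mL brought to 18.4 mL → factor 18.4/1.85 = 9.9459
Step 5: 1.15 mL + 2 mL = 3.15 mL total → factor 3.15/1.15 = 2.7391
Overall dilution factor = 5.7368 × 5 × 50 × 9.9459 × 2.7391 = 39073
Stock = 0.205 nM × 39073 = 8010 nM = 8.01 μM

8.01 μM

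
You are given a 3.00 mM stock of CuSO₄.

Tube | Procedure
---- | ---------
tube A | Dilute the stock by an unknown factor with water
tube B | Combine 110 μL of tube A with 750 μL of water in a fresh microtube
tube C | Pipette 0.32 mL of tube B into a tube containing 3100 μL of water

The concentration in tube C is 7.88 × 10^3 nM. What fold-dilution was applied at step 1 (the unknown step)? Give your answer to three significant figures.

4.56-fold

Step 1: unknown factor x
Step 2: 110 μL + 750 μL = 860 μL total → factor 860/110 = 7.8182
Step 3: 0.32 mL + 3100 μL = 3.42 mL total → factor 3.42/0.32 = 10.688
Product of known-step factors = 83.557
Overall factor = 3.00 mM / (7.88 × 10^3 nM) = 380.71
x = 380.71 / 83.557 = 4.56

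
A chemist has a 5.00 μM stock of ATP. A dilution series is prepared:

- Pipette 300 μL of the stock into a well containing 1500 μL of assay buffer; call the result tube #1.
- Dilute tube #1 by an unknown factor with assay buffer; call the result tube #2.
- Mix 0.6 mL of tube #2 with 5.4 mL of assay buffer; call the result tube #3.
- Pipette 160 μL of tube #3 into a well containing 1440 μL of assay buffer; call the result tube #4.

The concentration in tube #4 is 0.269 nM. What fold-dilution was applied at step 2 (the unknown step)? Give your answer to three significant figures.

31.0-fold

Step 1: 300 μL + 1500 μL = 1800 μL total → factor 1800/300 = 6
Step 2: unknown factor x
Step 3: 0.6 mL + 5.4 mL = 6 mL total → factor 6/0.6 = 10
Step 4: 160 μL + 1440 μL = 1600 μL total → factor 1600/160 = 10
Product of known-step factors = 600
Overall factor = 5.00 μM / (0.269 nM) = 18587
x = 18587 / 600 = 31.0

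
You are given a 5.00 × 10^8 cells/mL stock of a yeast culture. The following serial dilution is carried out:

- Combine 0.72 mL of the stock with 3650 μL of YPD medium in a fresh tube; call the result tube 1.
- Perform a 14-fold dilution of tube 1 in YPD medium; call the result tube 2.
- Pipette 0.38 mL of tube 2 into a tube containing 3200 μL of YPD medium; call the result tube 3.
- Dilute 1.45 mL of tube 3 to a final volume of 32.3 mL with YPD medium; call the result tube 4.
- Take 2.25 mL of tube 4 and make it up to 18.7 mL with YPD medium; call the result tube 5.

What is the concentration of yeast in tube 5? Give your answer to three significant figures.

Step 1: 0.72 mL + 3650 μL = 4.37 mL total → factor 4.37/0.72 = 6.0694
Step 2: 14-fold → factor 14
Step 3: 0.38 mL + 3200 μL = 3.58 mL total → factor 3.58/0.38 = 9.4211
Step 4: 1.45 mL brought to 32.3 mL → factor 32.3/1.45 = 22.276
Step 5: 2.25 mL brought to 18.7 mL → factor 18.7/2.25 = 8.3111
Overall dilution factor = 6.0694 × 14 × 9.4211 × 22.276 × 8.3111 = 1.4821 × 10^5
Final = 5.00 × 10^8 cells/mL / 1.4821 × 10^5 = 3.37 × 10^3 cells/mL

3.37 × 10^3 cells/mL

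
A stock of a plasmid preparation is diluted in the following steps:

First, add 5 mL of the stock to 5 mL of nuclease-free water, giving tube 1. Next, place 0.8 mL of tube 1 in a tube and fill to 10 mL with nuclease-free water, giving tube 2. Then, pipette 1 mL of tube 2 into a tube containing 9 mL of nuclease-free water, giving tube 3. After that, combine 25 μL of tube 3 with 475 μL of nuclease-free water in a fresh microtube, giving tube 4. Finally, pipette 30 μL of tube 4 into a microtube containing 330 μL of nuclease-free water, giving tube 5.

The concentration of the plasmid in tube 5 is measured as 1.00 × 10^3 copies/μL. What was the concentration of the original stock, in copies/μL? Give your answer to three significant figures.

Step 1: 5 mL + 5 mL = 10 mL total → factor 10/5 = 2
Step 2: 0.8 mL brought to 10 mL → factor 10/0.8 = 12.5
Step 3: 1 mL + 9 mL = 10 mL total → factor 10/1 = 10
Step 4: 25 μL + 475 μL = 500 μL total → factor 500/25 = 20
Step 5: 30 μL + 330 μL = 360 μL total → factor 360/30 = 12
Overall dilution factor = 2 × 12.5 × 10 × 20 × 12 = 60000
Stock = 1.00 × 10^3 copies/μL × 60000 = 6.00 × 10^7 copies/μL

6.00 × 10^7 copies/μL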